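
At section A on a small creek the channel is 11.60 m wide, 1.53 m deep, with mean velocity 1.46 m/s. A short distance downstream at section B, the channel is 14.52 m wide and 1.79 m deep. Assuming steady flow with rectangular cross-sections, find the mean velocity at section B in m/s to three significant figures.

Q = A₁V₁ = (11.60×1.53) × 1.46 = 25.91 m³/s
A₂ = 14.52 × 1.79 = 25.99 m²
V₂ = Q/A₂ = 25.91/25.99 = 0.9970 m/s

0.997 m/s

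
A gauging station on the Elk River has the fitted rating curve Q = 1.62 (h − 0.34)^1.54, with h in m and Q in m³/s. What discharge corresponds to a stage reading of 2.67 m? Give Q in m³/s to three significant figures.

Q = 1.62 × (2.67 − 0.34)^1.54 = 1.62 × 2.33^1.54 = 5.960 m³/s

5.96 m³/s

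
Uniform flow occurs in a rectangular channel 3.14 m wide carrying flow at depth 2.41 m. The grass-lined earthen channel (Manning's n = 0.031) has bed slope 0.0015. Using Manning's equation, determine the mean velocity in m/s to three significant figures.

1.21 m/s

A = b·y = 3.14 × 2.41 = 7.567 m²
P = b + 2y = 3.14 + 2×2.41 = 7.960 m
R = A/P = 7.567/7.960 = 0.9507 m
Q = (1/n)·A·R^(2/3)·S^(1/2) = (1/0.031) × 7.567 × 0.9507^(2/3) × 0.0015^(1/2) = 9.141 m³/s
V = Q/A = 9.141/7.567 = 1.208 m/s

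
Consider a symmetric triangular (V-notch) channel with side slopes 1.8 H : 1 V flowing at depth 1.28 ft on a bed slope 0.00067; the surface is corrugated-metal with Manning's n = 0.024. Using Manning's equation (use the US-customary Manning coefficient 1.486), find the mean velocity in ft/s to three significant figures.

A = z·y² = 1.8×1.28² = 2.949 ft²
P = 2y√(1+z²) = 2×1.28×√(1+1.8²) = 5.271 ft
R = A/P = 2.949/5.271 = 0.5595 ft
Q = (1.486/n)·A·R^(2/3)·S^(1/2) = (1.486/0.024) × 2.949 × 0.5595^(2/3) × 0.00067^(1/2) = 3.209 ft³/s
V = Q/A = 3.209/2.949 = 1.088 ft/s

1.09 ft/s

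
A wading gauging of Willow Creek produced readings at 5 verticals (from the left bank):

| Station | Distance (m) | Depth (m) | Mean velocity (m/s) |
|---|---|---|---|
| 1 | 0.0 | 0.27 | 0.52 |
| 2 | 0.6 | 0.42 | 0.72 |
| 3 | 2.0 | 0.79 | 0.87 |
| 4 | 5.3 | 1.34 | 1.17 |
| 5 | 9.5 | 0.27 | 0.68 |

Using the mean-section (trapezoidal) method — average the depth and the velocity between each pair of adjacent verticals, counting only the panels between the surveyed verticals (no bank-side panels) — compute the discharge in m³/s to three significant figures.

Panel 1-2: Δb = 0.6 m, d̄ = (0.27+0.42)/2 = 0.345, v̄ = (0.52+0.72)/2 = 0.62 → q = 0.6×0.345×0.62 = 0.1283 m³/s
Panel 2-3: Δb = 1.4 m, d̄ = (0.42+0.79)/2 = 0.605, v̄ = (0.72+0.87)/2 = 0.795 → q = 1.4×0.605×0.795 = 0.6734 m³/s
Panel 3-4: Δb = 3.3 m, d̄ = (0.79+1.34)/2 = 1.065, v̄ = (0.87+1.17)/2 = 1.02 → q = 3.3×1.065×1.02 = 3.585 m³/s
Panel 4-5: Δb = 4.2 m, d̄ = (1.34+0.27)/2 = 0.805, v̄ = (1.17+0.68)/2 = 0.925 → q = 4.2×0.805×0.925 = 3.127 m³/s
Q = Σ q = 7.514 m³/s

7.51 m³/s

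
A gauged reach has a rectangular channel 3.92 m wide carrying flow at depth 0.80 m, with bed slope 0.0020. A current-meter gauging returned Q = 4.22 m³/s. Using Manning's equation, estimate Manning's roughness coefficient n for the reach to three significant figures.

0.0228

A = b·y = 3.92 × 0.80 = 3.136 m²
P = b + 2y = 3.92 + 2×0.80 = 5.520 m
R = A/P = 3.136/5.520 = 0.5681 m
n = (1/Q)·A·R^(2/3)·S^(1/2) = (1/4.22) × 3.136 × 0.6859 × 0.04472 = 0.02280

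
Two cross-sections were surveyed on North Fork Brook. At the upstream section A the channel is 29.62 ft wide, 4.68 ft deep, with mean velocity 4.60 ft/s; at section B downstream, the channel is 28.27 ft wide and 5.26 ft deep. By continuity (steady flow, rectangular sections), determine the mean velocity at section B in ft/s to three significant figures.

Q = A₁V₁ = (29.62×4.68) × 4.60 = 637.7 ft³/s
A₂ = 28.27 × 5.26 = 148.7 ft²
V₂ = Q/A₂ = 637.7/148.7 = 4.288 ft/s

4.29 ft/s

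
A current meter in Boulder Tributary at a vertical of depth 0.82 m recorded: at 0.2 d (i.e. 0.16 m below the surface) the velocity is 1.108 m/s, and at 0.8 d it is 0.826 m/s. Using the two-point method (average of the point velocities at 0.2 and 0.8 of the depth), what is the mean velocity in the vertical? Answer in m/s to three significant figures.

v̄ = (1.108 + 0.826) / 2 = 0.9670 m/s

0.967 m/s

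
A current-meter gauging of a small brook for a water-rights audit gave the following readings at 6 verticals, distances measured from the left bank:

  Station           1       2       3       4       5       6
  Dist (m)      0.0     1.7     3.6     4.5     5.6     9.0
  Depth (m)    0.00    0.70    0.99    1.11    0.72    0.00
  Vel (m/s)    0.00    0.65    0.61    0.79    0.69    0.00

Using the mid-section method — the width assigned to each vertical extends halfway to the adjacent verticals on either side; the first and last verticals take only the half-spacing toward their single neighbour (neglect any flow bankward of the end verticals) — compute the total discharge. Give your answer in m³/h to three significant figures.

w_2 = (3.6 − 0.0)/2 = 1.8 m; q_2 = 0.65 × 0.70 × 1.8 = 0.8190 m³/s
w_3 = (4.5 − 1.7)/2 = 1.4 m; q_3 = 0.61 × 0.99 × 1.4 = 0.8455 m³/s
w_4 = (5.6 − 3.6)/2 = 1 m; q_4 = 0.79 × 1.11 × 1 = 0.8769 m³/s
w_5 = (9.0 − 4.5)/2 = 2.25 m; q_5 = 0.69 × 0.72 × 2.25 = 1.118 m³/s
Stations 1, 6 contribute zero (depth or velocity is 0).
Q = Σ qᵢ = 3.659 m³/s
= 3.659 × 3600 = 13170 m³/h

13200 m³/h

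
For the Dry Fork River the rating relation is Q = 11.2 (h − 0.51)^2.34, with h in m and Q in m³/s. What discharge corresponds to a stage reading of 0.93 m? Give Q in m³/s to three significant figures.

Q = 11.2 × (0.93 − 0.51)^2.34 = 11.2 × 0.42^2.34 = 1.471 m³/s

1.47 m³/s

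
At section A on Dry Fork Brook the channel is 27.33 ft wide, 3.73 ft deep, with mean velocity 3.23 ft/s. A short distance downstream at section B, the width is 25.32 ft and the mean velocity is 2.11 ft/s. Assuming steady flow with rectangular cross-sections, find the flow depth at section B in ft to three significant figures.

Q = A₁V₁ = (27.33×3.73) × 3.23 = 329.3 ft³/s
d₂ = Q/(b₂ V₂) = 329.3/(25.32×2.11) = 6.163 ft

6.16 ft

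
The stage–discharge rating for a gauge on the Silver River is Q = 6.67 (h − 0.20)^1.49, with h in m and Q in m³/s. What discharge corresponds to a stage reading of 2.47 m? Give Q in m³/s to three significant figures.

22.6 m³/s

Q = 6.67 × (2.47 − 0.20)^1.49 = 6.67 × 2.27^1.49 = 22.63 m³/s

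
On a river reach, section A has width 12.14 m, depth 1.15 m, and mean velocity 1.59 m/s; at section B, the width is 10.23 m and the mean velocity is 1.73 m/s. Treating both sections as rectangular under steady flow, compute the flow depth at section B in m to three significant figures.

1.25 m

Q = A₁V₁ = (12.14×1.15) × 1.59 = 22.20 m³/s
d₂ = Q/(b₂ V₂) = 22.20/(10.23×1.73) = 1.254 m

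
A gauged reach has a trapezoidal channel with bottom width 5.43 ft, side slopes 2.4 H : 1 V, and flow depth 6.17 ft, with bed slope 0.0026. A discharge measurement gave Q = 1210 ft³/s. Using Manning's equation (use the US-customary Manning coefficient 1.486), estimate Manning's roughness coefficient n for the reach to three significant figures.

0.0174

A = (b + z·y)·y = (5.43 + 2.4×6.17)×6.17 = 124.9 ft²
P = b + 2y√(1+z²) = 5.43 + 2×6.17×√(1+2.4²) = 37.51 ft
R = A/P = 124.9/37.51 = 3.329 ft
n = (1.486/Q)·A·R^(2/3)·S^(1/2) = (1.486/1210) × 124.9 × 2.229 × 0.05099 = 0.01743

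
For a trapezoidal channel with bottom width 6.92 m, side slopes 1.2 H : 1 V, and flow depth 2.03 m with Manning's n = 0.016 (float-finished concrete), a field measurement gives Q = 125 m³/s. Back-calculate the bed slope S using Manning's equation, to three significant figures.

A = (b + z·y)·y = (6.92 + 1.2×2.03)×2.03 = 18.99 m²
P = b + 2y√(1+z²) = 6.92 + 2×2.03×√(1+1.2²) = 13.26 m
R = A/P = 18.99/13.26 = 1.432 m
S = (Q·n / (1·A·R^(2/3)))² = (125×0.016 / (1×18.99×1.271))² = 0.006869

0.00687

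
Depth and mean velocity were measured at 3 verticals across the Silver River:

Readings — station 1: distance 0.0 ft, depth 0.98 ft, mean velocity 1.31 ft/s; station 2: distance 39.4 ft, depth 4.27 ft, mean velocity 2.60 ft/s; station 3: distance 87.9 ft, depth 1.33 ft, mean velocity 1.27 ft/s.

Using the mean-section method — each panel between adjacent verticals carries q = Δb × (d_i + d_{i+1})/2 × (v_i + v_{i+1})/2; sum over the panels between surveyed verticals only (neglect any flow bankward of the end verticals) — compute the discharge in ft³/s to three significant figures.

465 ft³/s

Panel 1-2: Δb = 39.4 ft, d̄ = (0.98+4.27)/2 = 2.625, v̄ = (1.31+2.60)/2 = 1.955 → q = 39.4×2.625×1.955 = 202.2 ft³/s
Panel 2-3: Δb = 48.5 ft, d̄ = (4.27+1.33)/2 = 2.8, v̄ = (2.60+1.27)/2 = 1.935 → q = 48.5×2.8×1.935 = 262.8 ft³/s
Q = Σ q = 465.0 ft³/s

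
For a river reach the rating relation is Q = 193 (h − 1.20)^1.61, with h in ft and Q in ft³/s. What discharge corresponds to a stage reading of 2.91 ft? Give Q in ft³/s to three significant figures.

458 ft³/s

Q = 193 × (2.91 − 1.20)^1.61 = 193 × 1.71^1.61 = 457.8 ft³/s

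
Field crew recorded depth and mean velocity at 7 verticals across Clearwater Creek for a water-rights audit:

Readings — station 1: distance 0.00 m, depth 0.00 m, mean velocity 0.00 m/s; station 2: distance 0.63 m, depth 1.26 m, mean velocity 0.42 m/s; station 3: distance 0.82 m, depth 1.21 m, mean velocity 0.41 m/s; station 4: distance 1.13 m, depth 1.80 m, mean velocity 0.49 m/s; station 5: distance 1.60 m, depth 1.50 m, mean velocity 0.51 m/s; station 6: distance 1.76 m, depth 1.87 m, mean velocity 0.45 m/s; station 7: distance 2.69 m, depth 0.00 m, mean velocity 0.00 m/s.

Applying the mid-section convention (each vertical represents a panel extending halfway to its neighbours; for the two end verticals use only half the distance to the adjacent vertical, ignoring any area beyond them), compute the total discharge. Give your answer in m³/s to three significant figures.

1.38 m³/s

w_2 = (0.82 − 0.00)/2 = 0.41 m; q_2 = 0.42 × 1.26 × 0.41 = 0.2170 m³/s
w_3 = (1.13 − 0.63)/2 = 0.25 m; q_3 = 0.41 × 1.21 × 0.25 = 0.1240 m³/s
w_4 = (1.60 − 0.82)/2 = 0.39 m; q_4 = 0.49 × 1.80 × 0.39 = 0.3440 m³/s
w_5 = (1.76 − 1.13)/2 = 0.315 m; q_5 = 0.51 × 1.50 × 0.315 = 0.2410 m³/s
w_6 = (2.69 − 1.60)/2 = 0.545 m; q_6 = 0.45 × 1.87 × 0.545 = 0.4586 m³/s
Stations 1, 7 contribute zero (depth or velocity is 0).
Q = Σ qᵢ = 1.385 m³/s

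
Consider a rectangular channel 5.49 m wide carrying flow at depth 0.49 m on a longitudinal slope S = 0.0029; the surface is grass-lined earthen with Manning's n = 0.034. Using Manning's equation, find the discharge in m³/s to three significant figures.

A = b·y = 5.49 × 0.49 = 2.690 m²
P = b + 2y = 5.49 + 2×0.49 = 6.470 m
R = A/P = 2.690/6.470 = 0.4158 m
Q = (1/n)·A·R^(2/3)·S^(1/2) = (1/0.034) × 2.690 × 0.4158^(2/3) × 0.0029^(1/2) = 2.374 m³/s

2.37 m³/s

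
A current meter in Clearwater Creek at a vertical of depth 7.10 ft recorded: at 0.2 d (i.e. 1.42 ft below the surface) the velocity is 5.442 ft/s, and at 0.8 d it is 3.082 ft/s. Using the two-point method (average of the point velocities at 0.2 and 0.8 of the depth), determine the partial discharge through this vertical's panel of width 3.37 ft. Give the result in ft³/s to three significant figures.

102 ft³/s

v̄ = (5.442 + 3.082) / 2 = 4.262 ft/s
q = v̄ × d × w = 4.262 × 7.10 × 3.37 = 102.0 ft³/s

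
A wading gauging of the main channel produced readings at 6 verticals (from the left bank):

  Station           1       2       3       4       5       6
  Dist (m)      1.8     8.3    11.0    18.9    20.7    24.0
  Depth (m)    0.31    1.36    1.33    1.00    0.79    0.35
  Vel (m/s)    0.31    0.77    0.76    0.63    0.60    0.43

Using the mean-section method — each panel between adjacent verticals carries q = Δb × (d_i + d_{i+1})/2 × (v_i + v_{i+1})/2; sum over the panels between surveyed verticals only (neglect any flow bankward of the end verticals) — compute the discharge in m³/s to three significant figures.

14.1 m³/s

Panel 1-2: Δb = 6.5 m, d̄ = (0.31+1.36)/2 = 0.835, v̄ = (0.31+0.77)/2 = 0.54 → q = 6.5×0.835×0.54 = 2.931 m³/s
Panel 2-3: Δb = 2.7 m, d̄ = (1.36+1.33)/2 = 1.345, v̄ = (0.77+0.76)/2 = 0.765 → q = 2.7×1.345×0.765 = 2.778 m³/s
Panel 3-4: Δb = 7.9 m, d̄ = (1.33+1.00)/2 = 1.165, v̄ = (0.76+0.63)/2 = 0.695 → q = 7.9×1.165×0.695 = 6.396 m³/s
Panel 4-5: Δb = 1.8 m, d̄ = (1.00+0.79)/2 = 0.895, v̄ = (0.63+0.60)/2 = 0.615 → q = 1.8×0.895×0.615 = 0.9908 m³/s
Panel 5-6: Δb = 3.3 m, d̄ = (0.79+0.35)/2 = 0.57, v̄ = (0.60+0.43)/2 = 0.515 → q = 3.3×0.57×0.515 = 0.9687 m³/s
Q = Σ q = 14.06 m³/s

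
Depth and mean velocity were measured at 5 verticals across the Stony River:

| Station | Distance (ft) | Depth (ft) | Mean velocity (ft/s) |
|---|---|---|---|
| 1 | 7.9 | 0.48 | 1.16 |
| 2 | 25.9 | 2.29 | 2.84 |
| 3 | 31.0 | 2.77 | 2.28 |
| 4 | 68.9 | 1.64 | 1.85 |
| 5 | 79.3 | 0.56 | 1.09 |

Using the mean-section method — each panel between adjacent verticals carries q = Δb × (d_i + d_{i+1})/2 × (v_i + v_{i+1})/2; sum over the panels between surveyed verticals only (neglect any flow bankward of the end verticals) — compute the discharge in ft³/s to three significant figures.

Panel 1-2: Δb = 18 ft, d̄ = (0.48+2.29)/2 = 1.385, v̄ = (1.16+2.84)/2 = 2 → q = 18×1.385×2 = 49.86 ft³/s
Panel 2-3: Δb = 5.1 ft, d̄ = (2.29+2.77)/2 = 2.53, v̄ = (2.84+2.28)/2 = 2.56 → q = 5.1×2.53×2.56 = 33.03 ft³/s
Panel 3-4: Δb = 37.9 ft, d̄ = (2.77+1.64)/2 = 2.205, v̄ = (2.28+1.85)/2 = 2.065 → q = 37.9×2.205×2.065 = 172.6 ft³/s
Panel 4-5: Δb = 10.4 ft, d̄ = (1.64+0.56)/2 = 1.1, v̄ = (1.85+1.09)/2 = 1.47 → q = 10.4×1.1×1.47 = 16.82 ft³/s
Q = Σ q = 272.3 ft³/s

272 ft³/s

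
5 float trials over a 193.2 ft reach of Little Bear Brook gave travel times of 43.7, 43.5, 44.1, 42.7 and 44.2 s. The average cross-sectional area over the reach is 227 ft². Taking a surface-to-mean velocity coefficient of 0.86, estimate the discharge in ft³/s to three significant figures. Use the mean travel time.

864 ft³/s

t̄ = (43.7 + 43.5 + 44.1 + 42.7 + 44.2) / 5 = 43.64 s
v_surface = L / t̄ = 193.2 / 43.64 = 4.427 ft/s
v_mean = 0.86 × 4.427 = 3.807 ft/s
Q = A × v_mean = 227 × 3.807 = 864.3 ft³/s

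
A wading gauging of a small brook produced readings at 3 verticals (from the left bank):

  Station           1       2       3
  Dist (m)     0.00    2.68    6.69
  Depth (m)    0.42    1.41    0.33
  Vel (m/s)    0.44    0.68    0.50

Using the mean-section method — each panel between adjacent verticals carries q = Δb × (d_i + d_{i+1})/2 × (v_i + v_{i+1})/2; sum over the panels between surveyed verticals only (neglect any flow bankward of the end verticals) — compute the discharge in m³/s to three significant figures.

Panel 1-2: Δb = 2.68 m, d̄ = (0.42+1.41)/2 = 0.915, v̄ = (0.44+0.68)/2 = 0.56 → q = 2.68×0.915×0.56 = 1.373 m³/s
Panel 2-3: Δb = 4.01 m, d̄ = (1.41+0.33)/2 = 0.87, v̄ = (0.68+0.50)/2 = 0.59 → q = 4.01×0.87×0.59 = 2.058 m³/s
Q = Σ q = 3.432 m³/s

3.43 m³/s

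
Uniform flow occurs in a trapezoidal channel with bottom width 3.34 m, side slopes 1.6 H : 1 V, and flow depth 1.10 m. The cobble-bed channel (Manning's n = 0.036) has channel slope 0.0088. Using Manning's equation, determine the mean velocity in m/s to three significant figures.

2.15 m/s

A = (b + z·y)·y = (3.34 + 1.6×1.10)×1.10 = 5.610 m²
P = b + 2y√(1+z²) = 3.34 + 2×1.10×√(1+1.6²) = 7.491 m
R = A/P = 5.610/7.491 = 0.7489 m
Q = (1/n)·A·R^(2/3)·S^(1/2) = (1/0.036) × 5.610 × 0.7489^(2/3) × 0.0088^(1/2) = 12.06 m³/s
V = Q/A = 12.06/5.610 = 2.149 m/s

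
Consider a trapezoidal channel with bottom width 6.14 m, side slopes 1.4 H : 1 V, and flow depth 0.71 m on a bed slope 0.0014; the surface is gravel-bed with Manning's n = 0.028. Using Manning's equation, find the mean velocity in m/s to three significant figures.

A = (b + z·y)·y = (6.14 + 1.4×0.71)×0.71 = 5.065 m²
P = b + 2y√(1+z²) = 6.14 + 2×0.71×√(1+1.4²) = 8.583 m
R = A/P = 5.065/8.583 = 0.5901 m
Q = (1/n)·A·R^(2/3)·S^(1/2) = (1/0.028) × 5.065 × 0.5901^(2/3) × 0.0014^(1/2) = 4.762 m³/s
V = Q/A = 4.762/5.065 = 0.9402 m/s

0.940 m/s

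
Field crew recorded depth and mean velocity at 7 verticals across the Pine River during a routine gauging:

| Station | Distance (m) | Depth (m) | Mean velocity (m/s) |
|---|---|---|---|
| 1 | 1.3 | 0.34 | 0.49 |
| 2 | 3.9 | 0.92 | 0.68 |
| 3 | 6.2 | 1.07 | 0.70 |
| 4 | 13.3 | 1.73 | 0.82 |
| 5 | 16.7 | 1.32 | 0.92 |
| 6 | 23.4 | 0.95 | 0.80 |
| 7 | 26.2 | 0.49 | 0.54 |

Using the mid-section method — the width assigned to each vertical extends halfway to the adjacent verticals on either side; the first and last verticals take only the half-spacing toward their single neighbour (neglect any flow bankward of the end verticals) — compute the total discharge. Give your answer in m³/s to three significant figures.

22.8 m³/s

w_1 = (3.9 − 1.3)/2 = 1.3 m; q_1 = 0.49 × 0.34 × 1.3 = 0.2166 m³/s
w_2 = (6.2 − 1.3)/2 = 2.45 m; q_2 = 0.68 × 0.92 × 2.45 = 1.533 m³/s
w_3 = (13.3 − 3.9)/2 = 4.7 m; q_3 = 0.70 × 1.07 × 4.7 = 3.520 m³/s
w_4 = (16.7 − 6.2)/2 = 5.25 m; q_4 = 0.82 × 1.73 × 5.25 = 7.448 m³/s
w_5 = (23.4 − 13.3)/2 = 5.05 m; q_5 = 0.92 × 1.32 × 5.05 = 6.133 m³/s
w_6 = (26.2 − 16.7)/2 = 4.75 m; q_6 = 0.80 × 0.95 × 4.75 = 3.610 m³/s
w_7 = (26.2 − 23.4)/2 = 1.4 m; q_7 = 0.54 × 0.49 × 1.4 = 0.3704 m³/s
Q = Σ qᵢ = 22.83 m³/s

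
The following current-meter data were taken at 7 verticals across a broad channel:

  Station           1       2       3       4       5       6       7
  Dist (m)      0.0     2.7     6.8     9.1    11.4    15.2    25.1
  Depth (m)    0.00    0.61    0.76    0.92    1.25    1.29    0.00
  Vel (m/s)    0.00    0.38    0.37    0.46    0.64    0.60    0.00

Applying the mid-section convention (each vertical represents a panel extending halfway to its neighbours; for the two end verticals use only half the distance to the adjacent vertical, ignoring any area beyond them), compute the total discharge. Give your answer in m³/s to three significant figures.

w_2 = (6.8 − 0.0)/2 = 3.4 m; q_2 = 0.38 × 0.61 × 3.4 = 0.7881 m³/s
w_3 = (9.1 − 2.7)/2 = 3.2 m; q_3 = 0.37 × 0.76 × 3.2 = 0.8998 m³/s
w_4 = (11.4 − 6.8)/2 = 2.3 m; q_4 = 0.46 × 0.92 × 2.3 = 0.9734 m³/s
w_5 = (15.2 − 9.1)/2 = 3.05 m; q_5 = 0.64 × 1.25 × 3.05 = 2.440 m³/s
w_6 = (25.1 − 11.4)/2 = 6.85 m; q_6 = 0.60 × 1.29 × 6.85 = 5.302 m³/s
Stations 1, 7 contribute zero (depth or velocity is 0).
Q = Σ qᵢ = 10.40 m³/s

10.4 m³/s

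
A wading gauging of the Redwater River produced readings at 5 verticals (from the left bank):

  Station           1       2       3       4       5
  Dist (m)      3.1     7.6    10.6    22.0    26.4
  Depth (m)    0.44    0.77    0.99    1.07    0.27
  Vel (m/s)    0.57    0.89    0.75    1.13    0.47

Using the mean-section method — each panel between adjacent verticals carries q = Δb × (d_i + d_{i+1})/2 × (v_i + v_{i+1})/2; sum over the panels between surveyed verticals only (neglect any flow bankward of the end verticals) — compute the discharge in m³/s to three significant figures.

Panel 1-2: Δb = 4.5 m, d̄ = (0.44+0.77)/2 = 0.605, v̄ = (0.57+0.89)/2 = 0.73 → q = 4.5×0.605×0.73 = 1.987 m³/s
Panel 2-3: Δb = 3 m, d̄ = (0.77+0.99)/2 = 0.88, v̄ = (0.89+0.75)/2 = 0.82 → q = 3×0.88×0.82 = 2.165 m³/s
Panel 3-4: Δb = 11.4 m, d̄ = (0.99+1.07)/2 = 1.03, v̄ = (0.75+1.13)/2 = 0.94 → q = 11.4×1.03×0.94 = 11.04 m³/s
Panel 4-5: Δb = 4.4 m, d̄ = (1.07+0.27)/2 = 0.67, v̄ = (1.13+0.47)/2 = 0.8 → q = 4.4×0.67×0.8 = 2.358 m³/s
Q = Σ q = 17.55 m³/s

17.5 m³/s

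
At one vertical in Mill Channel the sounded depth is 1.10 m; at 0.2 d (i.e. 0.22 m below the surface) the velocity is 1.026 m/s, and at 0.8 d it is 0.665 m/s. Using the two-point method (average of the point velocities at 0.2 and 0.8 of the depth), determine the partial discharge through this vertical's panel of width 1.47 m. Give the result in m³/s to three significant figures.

v̄ = (1.026 + 0.665) / 2 = 0.8455 m/s
q = v̄ × d × w = 0.8455 × 1.10 × 1.47 = 1.367 m³/s

1.37 m³/s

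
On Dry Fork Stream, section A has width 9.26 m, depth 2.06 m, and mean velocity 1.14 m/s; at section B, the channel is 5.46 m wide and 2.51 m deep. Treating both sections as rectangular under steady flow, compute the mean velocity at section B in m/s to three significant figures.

Q = A₁V₁ = (9.26×2.06) × 1.14 = 21.75 m³/s
A₂ = 5.46 × 2.51 = 13.70 m²
V₂ = Q/A₂ = 21.75/13.70 = 1.587 m/s

1.59 m/s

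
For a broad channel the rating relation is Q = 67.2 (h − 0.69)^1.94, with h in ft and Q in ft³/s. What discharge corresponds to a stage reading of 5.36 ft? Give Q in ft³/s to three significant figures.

Q = 67.2 × (5.36 − 0.69)^1.94 = 67.2 × 4.67^1.94 = 1336 ft³/s

1340 ft³/s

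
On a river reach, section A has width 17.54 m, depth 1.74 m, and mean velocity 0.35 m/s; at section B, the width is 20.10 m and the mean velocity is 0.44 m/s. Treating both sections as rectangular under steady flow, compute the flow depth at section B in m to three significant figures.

1.21 m

Q = A₁V₁ = (17.54×1.74) × 0.35 = 10.68 m³/s
d₂ = Q/(b₂ V₂) = 10.68/(20.10×0.44) = 1.208 m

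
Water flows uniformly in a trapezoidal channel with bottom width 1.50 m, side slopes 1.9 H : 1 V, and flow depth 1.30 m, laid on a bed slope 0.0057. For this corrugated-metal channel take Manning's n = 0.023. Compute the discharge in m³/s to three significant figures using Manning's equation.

A = (b + z·y)·y = (1.50 + 1.9×1.30)×1.30 = 5.161 m²
P = b + 2y√(1+z²) = 1.50 + 2×1.30×√(1+1.9²) = 7.082 m
R = A/P = 5.161/7.082 = 0.7287 m
Q = (1/n)·A·R^(2/3)·S^(1/2) = (1/0.023) × 5.161 × 0.7287^(2/3) × 0.0057^(1/2) = 13.72 m³/s

13.7 m³/s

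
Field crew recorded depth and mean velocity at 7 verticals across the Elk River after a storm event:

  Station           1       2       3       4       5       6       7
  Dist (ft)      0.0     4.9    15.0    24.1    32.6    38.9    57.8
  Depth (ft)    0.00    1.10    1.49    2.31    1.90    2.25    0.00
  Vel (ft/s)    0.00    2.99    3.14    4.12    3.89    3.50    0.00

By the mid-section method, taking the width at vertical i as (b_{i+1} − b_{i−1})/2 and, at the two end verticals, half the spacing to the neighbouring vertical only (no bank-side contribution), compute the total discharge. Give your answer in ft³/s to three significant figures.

307 ft³/s

w_2 = (15.0 − 0.0)/2 = 7.5 ft; q_2 = 2.99 × 1.10 × 7.5 = 24.67 ft³/s
w_3 = (24.1 − 4.9)/2 = 9.6 ft; q_3 = 3.14 × 1.49 × 9.6 = 44.91 ft³/s
w_4 = (32.6 − 15.0)/2 = 8.8 ft; q_4 = 4.12 × 2.31 × 8.8 = 83.75 ft³/s
w_5 = (38.9 − 24.1)/2 = 7.4 ft; q_5 = 3.89 × 1.90 × 7.4 = 54.69 ft³/s
w_6 = (57.8 − 32.6)/2 = 12.6 ft; q_6 = 3.50 × 2.25 × 12.6 = 99.23 ft³/s
Stations 1, 7 contribute zero (depth or velocity is 0).
Q = Σ qᵢ = 307.3 ft³/s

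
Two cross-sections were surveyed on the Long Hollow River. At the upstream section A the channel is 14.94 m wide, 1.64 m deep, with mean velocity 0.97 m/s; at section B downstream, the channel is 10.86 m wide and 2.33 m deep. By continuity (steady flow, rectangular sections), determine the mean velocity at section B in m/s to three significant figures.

Q = A₁V₁ = (14.94×1.64) × 0.97 = 23.77 m³/s
A₂ = 10.86 × 2.33 = 25.30 m²
V₂ = Q/A₂ = 23.77/25.30 = 0.9392 m/s

0.939 m/s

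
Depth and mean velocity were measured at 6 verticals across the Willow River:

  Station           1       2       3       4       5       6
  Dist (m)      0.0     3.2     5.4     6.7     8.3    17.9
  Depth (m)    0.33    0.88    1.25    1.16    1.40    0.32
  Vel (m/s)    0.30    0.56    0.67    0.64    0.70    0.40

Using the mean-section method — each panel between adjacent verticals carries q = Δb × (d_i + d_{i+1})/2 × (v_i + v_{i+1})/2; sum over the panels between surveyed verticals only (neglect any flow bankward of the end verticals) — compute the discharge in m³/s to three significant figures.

Panel 1-2: Δb = 3.2 m, d̄ = (0.33+0.88)/2 = 0.605, v̄ = (0.30+0.56)/2 = 0.43 → q = 3.2×0.605×0.43 = 0.8325 m³/s
Panel 2-3: Δb = 2.2 m, d̄ = (0.88+1.25)/2 = 1.065, v̄ = (0.56+0.67)/2 = 0.615 → q = 2.2×1.065×0.615 = 1.441 m³/s
Panel 3-4: Δb = 1.3 m, d̄ = (1.25+1.16)/2 = 1.205, v̄ = (0.67+0.64)/2 = 0.655 → q = 1.3×1.205×0.655 = 1.026 m³/s
Panel 4-5: Δb = 1.6 m, d̄ = (1.16+1.40)/2 = 1.28, v̄ = (0.64+0.70)/2 = 0.67 → q = 1.6×1.28×0.67 = 1.372 m³/s
Panel 5-6: Δb = 9.6 m, d̄ = (1.40+0.32)/2 = 0.86, v̄ = (0.70+0.40)/2 = 0.55 → q = 9.6×0.86×0.55 = 4.541 m³/s
Q = Σ q = 9.212 m³/s

9.21 m³/s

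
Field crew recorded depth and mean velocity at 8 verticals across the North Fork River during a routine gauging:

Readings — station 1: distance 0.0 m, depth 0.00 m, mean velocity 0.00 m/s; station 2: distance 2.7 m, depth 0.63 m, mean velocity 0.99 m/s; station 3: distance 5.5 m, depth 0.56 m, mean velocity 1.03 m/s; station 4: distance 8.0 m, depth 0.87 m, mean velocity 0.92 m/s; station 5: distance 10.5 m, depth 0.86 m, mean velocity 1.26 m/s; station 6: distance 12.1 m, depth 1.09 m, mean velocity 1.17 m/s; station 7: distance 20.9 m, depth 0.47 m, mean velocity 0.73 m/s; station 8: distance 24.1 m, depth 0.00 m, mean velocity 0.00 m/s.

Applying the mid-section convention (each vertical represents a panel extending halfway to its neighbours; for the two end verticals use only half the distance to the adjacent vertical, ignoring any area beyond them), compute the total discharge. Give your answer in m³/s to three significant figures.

w_2 = (5.5 − 0.0)/2 = 2.75 m; q_2 = 0.99 × 0.63 × 2.75 = 1.715 m³/s
w_3 = (8.0 − 2.7)/2 = 2.65 m; q_3 = 1.03 × 0.56 × 2.65 = 1.529 m³/s
w_4 = (10.5 − 5.5)/2 = 2.5 m; q_4 = 0.92 × 0.87 × 2.5 = 2.001 m³/s
w_5 = (12.1 − 8.0)/2 = 2.05 m; q_5 = 1.26 × 0.86 × 2.05 = 2.221 m³/s
w_6 = (20.9 − 10.5)/2 = 5.2 m; q_6 = 1.17 × 1.09 × 5.2 = 6.632 m³/s
w_7 = (24.1 − 12.1)/2 = 6 m; q_7 = 0.73 × 0.47 × 6 = 2.059 m³/s
Stations 1, 8 contribute zero (depth or velocity is 0).
Q = Σ qᵢ = 16.16 m³/s

16.2 m³/s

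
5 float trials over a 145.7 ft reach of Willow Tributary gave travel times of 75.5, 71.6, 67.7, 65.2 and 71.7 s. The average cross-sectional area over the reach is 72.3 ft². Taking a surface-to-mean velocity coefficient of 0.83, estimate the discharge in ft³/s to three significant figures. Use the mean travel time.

t̄ = (75.5 + 71.6 + 67.7 + 65.2 + 71.7) / 5 = 70.34 s
v_surface = L / t̄ = 145.7 / 70.34 = 2.071 ft/s
v_mean = 0.83 × 2.071 = 1.719 ft/s
Q = A × v_mean = 72.3 × 1.719 = 124.3 ft³/s

124 ft³/s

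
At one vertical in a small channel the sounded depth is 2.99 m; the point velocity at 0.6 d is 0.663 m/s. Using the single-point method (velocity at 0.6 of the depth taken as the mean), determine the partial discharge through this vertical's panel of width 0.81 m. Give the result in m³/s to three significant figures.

1.61 m³/s

v̄ = v₀.₆ = 0.663 m/s
q = v̄ × d × w = 0.6630 × 2.99 × 0.81 = 1.606 m³/s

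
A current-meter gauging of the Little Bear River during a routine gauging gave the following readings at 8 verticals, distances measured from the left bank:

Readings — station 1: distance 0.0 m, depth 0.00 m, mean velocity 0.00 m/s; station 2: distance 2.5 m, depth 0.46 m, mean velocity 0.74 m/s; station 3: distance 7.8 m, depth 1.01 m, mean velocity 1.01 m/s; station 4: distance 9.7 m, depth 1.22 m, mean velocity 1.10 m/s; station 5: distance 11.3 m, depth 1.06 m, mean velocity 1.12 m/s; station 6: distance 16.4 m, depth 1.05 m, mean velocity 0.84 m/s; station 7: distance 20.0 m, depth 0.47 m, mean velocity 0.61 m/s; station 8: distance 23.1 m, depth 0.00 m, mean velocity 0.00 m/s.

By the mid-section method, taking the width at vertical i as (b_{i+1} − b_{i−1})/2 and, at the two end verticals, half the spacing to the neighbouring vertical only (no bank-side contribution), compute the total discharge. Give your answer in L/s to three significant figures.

w_2 = (7.8 − 0.0)/2 = 3.9 m; q_2 = 0.74 × 0.46 × 3.9 = 1.328 m³/s
w_3 = (9.7 − 2.5)/2 = 3.6 m; q_3 = 1.01 × 1.01 × 3.6 = 3.672 m³/s
w_4 = (11.3 − 7.8)/2 = 1.75 m; q_4 = 1.10 × 1.22 × 1.75 = 2.349 m³/s
w_5 = (16.4 − 9.7)/2 = 3.35 m; q_5 = 1.12 × 1.06 × 3.35 = 3.977 m³/s
w_6 = (20.0 − 11.3)/2 = 4.35 m; q_6 = 0.84 × 1.05 × 4.35 = 3.837 m³/s
w_7 = (23.1 − 16.4)/2 = 3.35 m; q_7 = 0.61 × 0.47 × 3.35 = 0.9604 m³/s
Stations 1, 8 contribute zero (depth or velocity is 0).
Q = Σ qᵢ = 16.12 m³/s
= 16.12 × 1000 = 16120 L/s

16100 L/s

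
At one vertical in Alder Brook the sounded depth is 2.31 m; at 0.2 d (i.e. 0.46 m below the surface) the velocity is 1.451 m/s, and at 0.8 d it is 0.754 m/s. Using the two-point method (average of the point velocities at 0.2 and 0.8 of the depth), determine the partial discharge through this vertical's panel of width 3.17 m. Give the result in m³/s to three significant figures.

8.07 m³/s

v̄ = (1.451 + 0.754) / 2 = 1.103 m/s
q = v̄ × d × w = 1.103 × 2.31 × 3.17 = 8.073 m³/s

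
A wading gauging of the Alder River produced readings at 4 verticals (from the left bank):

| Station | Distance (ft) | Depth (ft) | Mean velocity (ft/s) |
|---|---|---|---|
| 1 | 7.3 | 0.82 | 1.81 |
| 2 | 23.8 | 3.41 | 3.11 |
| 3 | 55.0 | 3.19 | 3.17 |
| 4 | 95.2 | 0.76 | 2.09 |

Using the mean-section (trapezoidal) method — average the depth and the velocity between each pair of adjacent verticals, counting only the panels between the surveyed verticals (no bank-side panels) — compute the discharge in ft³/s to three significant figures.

Panel 1-2: Δb = 16.5 ft, d̄ = (0.82+3.41)/2 = 2.115, v̄ = (1.81+3.11)/2 = 2.46 → q = 16.5×2.115×2.46 = 85.85 ft³/s
Panel 2-3: Δb = 31.2 ft, d̄ = (3.41+3.19)/2 = 3.3, v̄ = (3.11+3.17)/2 = 3.14 → q = 31.2×3.3×3.14 = 323.3 ft³/s
Panel 3-4: Δb = 40.2 ft, d̄ = (3.19+0.76)/2 = 1.975, v̄ = (3.17+2.09)/2 = 2.63 → q = 40.2×1.975×2.63 = 208.8 ft³/s
Q = Σ q = 618.0 ft³/s

618 ft³/s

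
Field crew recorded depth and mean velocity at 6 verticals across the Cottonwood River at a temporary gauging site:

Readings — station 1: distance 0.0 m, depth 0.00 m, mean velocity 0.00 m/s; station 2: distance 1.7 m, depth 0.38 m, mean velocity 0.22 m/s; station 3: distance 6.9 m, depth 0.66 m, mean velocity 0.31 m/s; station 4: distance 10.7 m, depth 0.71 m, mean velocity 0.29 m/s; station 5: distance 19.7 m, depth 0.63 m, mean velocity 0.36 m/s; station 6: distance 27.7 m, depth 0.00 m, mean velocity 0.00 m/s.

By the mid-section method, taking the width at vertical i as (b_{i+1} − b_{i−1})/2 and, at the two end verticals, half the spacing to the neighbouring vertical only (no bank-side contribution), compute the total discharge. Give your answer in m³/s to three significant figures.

w_2 = (6.9 − 0.0)/2 = 3.45 m; q_2 = 0.22 × 0.38 × 3.45 = 0.2884 m³/s
w_3 = (10.7 − 1.7)/2 = 4.5 m; q_3 = 0.31 × 0.66 × 4.5 = 0.9207 m³/s
w_4 = (19.7 − 6.9)/2 = 6.4 m; q_4 = 0.29 × 0.71 × 6.4 = 1.318 m³/s
w_5 = (27.7 − 10.7)/2 = 8.5 m; q_5 = 0.36 × 0.63 × 8.5 = 1.928 m³/s
Stations 1, 6 contribute zero (depth or velocity is 0).
Q = Σ qᵢ = 4.455 m³/s

4.45 m³/s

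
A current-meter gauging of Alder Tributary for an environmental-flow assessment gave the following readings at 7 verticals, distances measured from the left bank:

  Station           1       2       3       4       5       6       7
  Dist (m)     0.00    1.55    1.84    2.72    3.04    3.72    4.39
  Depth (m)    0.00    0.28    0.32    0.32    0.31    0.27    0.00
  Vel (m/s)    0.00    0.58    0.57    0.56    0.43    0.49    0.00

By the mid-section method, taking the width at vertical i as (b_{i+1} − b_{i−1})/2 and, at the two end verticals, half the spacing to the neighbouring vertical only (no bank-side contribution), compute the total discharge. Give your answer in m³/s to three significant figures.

w_2 = (1.84 − 0.00)/2 = 0.92 m; q_2 = 0.58 × 0.28 × 0.92 = 0.1494 m³/s
w_3 = (2.72 − 1.55)/2 = 0.585 m; q_3 = 0.57 × 0.32 × 0.585 = 0.1067 m³/s
w_4 = (3.04 − 1.84)/2 = 0.6 m; q_4 = 0.56 × 0.32 × 0.6 = 0.1075 m³/s
w_5 = (3.72 − 2.72)/2 = 0.5 m; q_5 = 0.43 × 0.31 × 0.5 = 0.06665 m³/s
w_6 = (4.39 − 3.04)/2 = 0.675 m; q_6 = 0.49 × 0.27 × 0.675 = 0.08930 m³/s
Stations 1, 7 contribute zero (depth or velocity is 0).
Q = Σ qᵢ = 0.5196 m³/s

0.520 m³/s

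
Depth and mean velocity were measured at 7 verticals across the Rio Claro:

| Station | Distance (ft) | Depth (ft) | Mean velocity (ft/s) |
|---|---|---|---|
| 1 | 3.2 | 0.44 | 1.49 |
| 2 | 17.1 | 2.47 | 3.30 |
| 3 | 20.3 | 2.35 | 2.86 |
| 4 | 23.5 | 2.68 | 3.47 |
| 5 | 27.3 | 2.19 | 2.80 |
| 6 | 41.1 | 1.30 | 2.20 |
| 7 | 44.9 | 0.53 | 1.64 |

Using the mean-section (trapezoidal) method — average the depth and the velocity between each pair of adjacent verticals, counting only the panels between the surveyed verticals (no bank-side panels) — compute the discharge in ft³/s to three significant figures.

194 ft³/s

Panel 1-2: Δb = 13.9 ft, d̄ = (0.44+2.47)/2 = 1.455, v̄ = (1.49+3.30)/2 = 2.395 → q = 13.9×1.455×2.395 = 48.44 ft³/s
Panel 2-3: Δb = 3.2 ft, d̄ = (2.47+2.35)/2 = 2.41, v̄ = (3.30+2.86)/2 = 3.08 → q = 3.2×2.41×3.08 = 23.75 ft³/s
Panel 3-4: Δb = 3.2 ft, d̄ = (2.35+2.68)/2 = 2.515, v̄ = (2.86+3.47)/2 = 3.165 → q = 3.2×2.515×3.165 = 25.47 ft³/s
Panel 4-5: Δb = 3.8 ft, d̄ = (2.68+2.19)/2 = 2.435, v̄ = (3.47+2.80)/2 = 3.135 → q = 3.8×2.435×3.135 = 29.01 ft³/s
Panel 5-6: Δb = 13.8 ft, d̄ = (2.19+1.30)/2 = 1.745, v̄ = (2.80+2.20)/2 = 2.5 → q = 13.8×1.745×2.5 = 60.20 ft³/s
Panel 6-7: Δb = 3.8 ft, d̄ = (1.30+0.53)/2 = 0.915, v̄ = (2.20+1.64)/2 = 1.92 → q = 3.8×0.915×1.92 = 6.676 ft³/s
Q = Σ q = 193.5 ft³/s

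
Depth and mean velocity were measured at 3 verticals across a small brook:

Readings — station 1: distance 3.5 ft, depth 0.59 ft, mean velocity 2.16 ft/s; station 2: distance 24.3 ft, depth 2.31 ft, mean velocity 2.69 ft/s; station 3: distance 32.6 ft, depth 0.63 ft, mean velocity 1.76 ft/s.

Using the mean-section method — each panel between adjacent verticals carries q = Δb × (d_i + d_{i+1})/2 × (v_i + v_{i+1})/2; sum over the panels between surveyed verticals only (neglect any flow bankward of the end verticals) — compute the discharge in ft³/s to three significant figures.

Panel 1-2: Δb = 20.8 ft, d̄ = (0.59+2.31)/2 = 1.45, v̄ = (2.16+2.69)/2 = 2.425 → q = 20.8×1.45×2.425 = 73.14 ft³/s
Panel 2-3: Δb = 8.3 ft, d̄ = (2.31+0.63)/2 = 1.47, v̄ = (2.69+1.76)/2 = 2.225 → q = 8.3×1.47×2.225 = 27.15 ft³/s
Q = Σ q = 100.3 ft³/s

100 ft³/s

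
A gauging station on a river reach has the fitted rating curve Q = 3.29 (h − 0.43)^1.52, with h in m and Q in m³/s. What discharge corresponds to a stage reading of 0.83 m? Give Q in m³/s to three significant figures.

Q = 3.29 × (0.83 − 0.43)^1.52 = 3.29 × 0.4^1.52 = 0.8172 m³/s

0.817 m³/s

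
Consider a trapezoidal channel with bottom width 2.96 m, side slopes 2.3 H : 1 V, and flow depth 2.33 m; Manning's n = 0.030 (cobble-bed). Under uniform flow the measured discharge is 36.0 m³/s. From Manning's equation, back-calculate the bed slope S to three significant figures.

A = (b + z·y)·y = (2.96 + 2.3×2.33)×2.33 = 19.38 m²
P = b + 2y√(1+z²) = 2.96 + 2×2.33×√(1+2.3²) = 14.65 m
R = A/P = 19.38/14.65 = 1.323 m
S = (Q·n / (1·A·R^(2/3)))² = (36.0×0.030 / (1×19.38×1.205))² = 0.002137

0.00214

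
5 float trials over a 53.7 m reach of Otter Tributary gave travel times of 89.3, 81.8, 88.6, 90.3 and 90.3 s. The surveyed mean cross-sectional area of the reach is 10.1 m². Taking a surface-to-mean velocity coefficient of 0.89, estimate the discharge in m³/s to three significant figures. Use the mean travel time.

5.48 m³/s

t̄ = (89.3 + 81.8 + 88.6 + 90.3 + 90.3) / 5 = 88.06 s
v_surface = L / t̄ = 53.7 / 88.06 = 0.6098 m/s
v_mean = 0.89 × 0.6098 = 0.5427 m/s
Q = A × v_mean = 10.1 × 0.5427 = 5.482 m³/s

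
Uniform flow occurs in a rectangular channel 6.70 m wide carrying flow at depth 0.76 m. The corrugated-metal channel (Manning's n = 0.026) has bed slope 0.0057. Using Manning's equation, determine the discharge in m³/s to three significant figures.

A = b·y = 6.70 × 0.76 = 5.092 m²
P = b + 2y = 6.70 + 2×0.76 = 8.220 m
R = A/P = 5.092/8.220 = 0.6195 m
Q = (1/n)·A·R^(2/3)·S^(1/2) = (1/0.026) × 5.092 × 0.6195^(2/3) × 0.0057^(1/2) = 10.74 m³/s

10.7 m³/s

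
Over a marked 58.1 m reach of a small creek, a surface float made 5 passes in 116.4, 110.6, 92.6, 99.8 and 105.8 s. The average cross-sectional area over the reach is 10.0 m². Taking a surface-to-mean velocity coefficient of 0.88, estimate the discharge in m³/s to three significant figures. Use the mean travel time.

t̄ = (116.4 + 110.6 + 92.6 + 99.8 + 105.8) / 5 = 105.04 s
v_surface = L / t̄ = 58.1 / 105.04 = 0.5531 m/s
v_mean = 0.88 × 0.5531 = 0.4867 m/s
Q = A × v_mean = 10.0 × 0.4867 = 4.867 m³/s

4.87 m³/s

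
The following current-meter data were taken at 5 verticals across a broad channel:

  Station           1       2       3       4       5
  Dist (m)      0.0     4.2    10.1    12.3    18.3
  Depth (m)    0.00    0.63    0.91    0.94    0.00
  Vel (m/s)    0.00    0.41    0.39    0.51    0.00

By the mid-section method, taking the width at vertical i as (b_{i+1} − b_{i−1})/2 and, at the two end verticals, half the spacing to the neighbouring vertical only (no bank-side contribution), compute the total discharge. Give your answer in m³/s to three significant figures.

4.71 m³/s

w_2 = (10.1 − 0.0)/2 = 5.05 m; q_2 = 0.41 × 0.63 × 5.05 = 1.304 m³/s
w_3 = (12.3 − 4.2)/2 = 4.05 m; q_3 = 0.39 × 0.91 × 4.05 = 1.437 m³/s
w_4 = (18.3 − 10.1)/2 = 4.1 m; q_4 = 0.51 × 0.94 × 4.1 = 1.966 m³/s
Stations 1, 5 contribute zero (depth or velocity is 0).
Q = Σ qᵢ = 4.707 m³/s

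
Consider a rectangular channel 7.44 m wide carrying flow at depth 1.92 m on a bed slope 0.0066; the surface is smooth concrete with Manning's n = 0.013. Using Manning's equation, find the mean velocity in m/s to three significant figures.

A = b·y = 7.44 × 1.92 = 14.28 m²
P = b + 2y = 7.44 + 2×1.92 = 11.28 m
R = A/P = 14.28/11.28 = 1.266 m
Q = (1/n)·A·R^(2/3)·S^(1/2) = (1/0.013) × 14.28 × 1.266^(2/3) × 0.0066^(1/2) = 104.5 m³/s
V = Q/A = 104.5/14.28 = 7.315 m/s

7.31 m/s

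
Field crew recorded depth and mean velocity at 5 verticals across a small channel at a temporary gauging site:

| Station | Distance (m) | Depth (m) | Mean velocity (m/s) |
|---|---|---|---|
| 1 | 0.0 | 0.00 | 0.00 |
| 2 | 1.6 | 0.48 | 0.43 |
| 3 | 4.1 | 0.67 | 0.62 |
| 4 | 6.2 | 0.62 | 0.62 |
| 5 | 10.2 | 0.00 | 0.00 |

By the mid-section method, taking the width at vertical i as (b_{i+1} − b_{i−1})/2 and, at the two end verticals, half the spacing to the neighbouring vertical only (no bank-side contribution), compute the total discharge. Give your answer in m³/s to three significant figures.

2.55 m³/s

w_2 = (4.1 − 0.0)/2 = 2.05 m; q_2 = 0.43 × 0.48 × 2.05 = 0.4231 m³/s
w_3 = (6.2 − 1.6)/2 = 2.3 m; q_3 = 0.62 × 0.67 × 2.3 = 0.9554 m³/s
w_4 = (10.2 − 4.1)/2 = 3.05 m; q_4 = 0.62 × 0.62 × 3.05 = 1.172 m³/s
Stations 1, 5 contribute zero (depth or velocity is 0).
Q = Σ qᵢ = 2.551 m³/s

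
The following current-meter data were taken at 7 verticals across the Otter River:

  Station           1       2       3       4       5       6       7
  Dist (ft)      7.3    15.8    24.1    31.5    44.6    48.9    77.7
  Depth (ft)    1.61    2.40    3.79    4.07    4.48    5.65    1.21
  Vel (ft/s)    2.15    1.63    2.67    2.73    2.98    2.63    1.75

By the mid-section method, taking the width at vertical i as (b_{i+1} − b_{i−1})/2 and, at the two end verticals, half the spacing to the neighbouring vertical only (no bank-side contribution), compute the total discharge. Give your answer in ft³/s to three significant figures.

633 ft³/s

w_1 = (15.8 − 7.3)/2 = 4.25 ft; q_1 = 2.15 × 1.61 × 4.25 = 14.71 ft³/s
w_2 = (24.1 − 7.3)/2 = 8.4 ft; q_2 = 1.63 × 2.40 × 8.4 = 32.86 ft³/s
w_3 = (31.5 − 15.8)/2 = 7.85 ft; q_3 = 2.67 × 3.79 × 7.85 = 79.44 ft³/s
w_4 = (44.6 − 24.1)/2 = 10.25 ft; q_4 = 2.73 × 4.07 × 10.25 = 113.9 ft³/s
w_5 = (48.9 − 31.5)/2 = 8.7 ft; q_5 = 2.98 × 4.48 × 8.7 = 116.1 ft³/s
w_6 = (77.7 − 44.6)/2 = 16.55 ft; q_6 = 2.63 × 5.65 × 16.55 = 245.9 ft³/s
w_7 = (77.7 − 48.9)/2 = 14.4 ft; q_7 = 1.75 × 1.21 × 14.4 = 30.49 ft³/s
Q = Σ qᵢ = 633.5 ft³/s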